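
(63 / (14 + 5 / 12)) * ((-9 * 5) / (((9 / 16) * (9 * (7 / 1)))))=-960 / 173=-5.55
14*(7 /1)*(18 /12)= 147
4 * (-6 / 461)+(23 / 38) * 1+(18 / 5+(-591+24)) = -49299751 / 87590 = -562.85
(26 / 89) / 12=13 / 534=0.02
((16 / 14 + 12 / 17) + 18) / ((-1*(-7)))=2362 / 833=2.84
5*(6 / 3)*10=100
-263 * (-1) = 263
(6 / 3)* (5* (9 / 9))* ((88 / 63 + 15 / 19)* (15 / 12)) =65425 / 2394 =27.33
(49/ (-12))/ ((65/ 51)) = -833/ 260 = -3.20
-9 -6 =-15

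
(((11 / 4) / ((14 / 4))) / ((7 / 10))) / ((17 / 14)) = 110 / 119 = 0.92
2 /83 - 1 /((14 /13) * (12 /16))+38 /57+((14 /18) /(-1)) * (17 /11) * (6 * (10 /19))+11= 2424991 /364287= 6.66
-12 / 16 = -3 / 4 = -0.75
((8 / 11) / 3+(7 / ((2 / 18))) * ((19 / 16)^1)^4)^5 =1474152449733207426912059196402975356893007 / 47311787058465621301391857287168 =31158249167.62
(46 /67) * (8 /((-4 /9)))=-828 /67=-12.36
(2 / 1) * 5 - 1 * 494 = -484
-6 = -6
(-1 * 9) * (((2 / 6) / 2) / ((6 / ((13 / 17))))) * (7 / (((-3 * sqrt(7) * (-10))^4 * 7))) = -0.00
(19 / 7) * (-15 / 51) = -95 / 119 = -0.80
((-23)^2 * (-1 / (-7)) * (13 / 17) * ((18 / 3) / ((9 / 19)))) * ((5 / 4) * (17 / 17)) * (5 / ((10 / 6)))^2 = 1959945 / 238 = 8235.06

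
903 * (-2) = -1806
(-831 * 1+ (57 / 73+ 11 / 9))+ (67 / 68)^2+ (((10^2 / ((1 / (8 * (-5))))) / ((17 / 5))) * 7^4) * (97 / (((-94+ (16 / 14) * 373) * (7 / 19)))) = -7910654388934013 / 3533156784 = -2238976.32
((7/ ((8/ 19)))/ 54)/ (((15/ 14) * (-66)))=-931/ 213840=-0.00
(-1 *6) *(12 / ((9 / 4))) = -32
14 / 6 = 7 / 3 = 2.33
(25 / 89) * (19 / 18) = 475 / 1602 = 0.30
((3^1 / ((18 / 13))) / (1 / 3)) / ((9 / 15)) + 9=19.83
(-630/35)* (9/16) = -81/8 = -10.12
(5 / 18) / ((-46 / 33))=-55 / 276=-0.20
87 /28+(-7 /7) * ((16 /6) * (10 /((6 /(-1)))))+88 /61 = 138259 /15372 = 8.99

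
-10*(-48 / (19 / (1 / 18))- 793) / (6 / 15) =1130225 / 57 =19828.51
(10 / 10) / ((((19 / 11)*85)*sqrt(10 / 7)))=11*sqrt(70) / 16150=0.01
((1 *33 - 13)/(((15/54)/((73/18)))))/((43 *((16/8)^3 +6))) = 146/301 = 0.49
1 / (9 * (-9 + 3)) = -1 / 54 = -0.02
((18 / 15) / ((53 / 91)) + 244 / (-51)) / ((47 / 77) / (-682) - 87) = 0.03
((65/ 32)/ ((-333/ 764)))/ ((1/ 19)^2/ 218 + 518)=-0.01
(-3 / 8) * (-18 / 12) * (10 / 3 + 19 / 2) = 231 / 32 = 7.22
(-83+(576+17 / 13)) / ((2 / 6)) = 19278 / 13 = 1482.92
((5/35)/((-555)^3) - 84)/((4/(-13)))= 1306771420513/4786708500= 273.00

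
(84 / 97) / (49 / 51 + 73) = 1071 / 91471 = 0.01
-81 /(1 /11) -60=-951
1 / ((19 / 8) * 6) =4 / 57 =0.07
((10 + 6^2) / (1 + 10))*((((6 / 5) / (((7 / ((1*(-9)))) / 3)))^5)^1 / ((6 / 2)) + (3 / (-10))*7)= -1715922492549 / 577740625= -2970.06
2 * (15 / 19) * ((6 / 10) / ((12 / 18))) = 27 / 19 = 1.42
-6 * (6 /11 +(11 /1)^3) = -87882 /11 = -7989.27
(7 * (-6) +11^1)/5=-31/5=-6.20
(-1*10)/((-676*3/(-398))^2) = -198005/514098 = -0.39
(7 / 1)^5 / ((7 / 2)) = 4802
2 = 2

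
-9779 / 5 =-1955.80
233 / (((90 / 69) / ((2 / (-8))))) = -5359 / 120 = -44.66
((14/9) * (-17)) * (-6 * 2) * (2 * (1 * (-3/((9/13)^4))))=-54380144/6561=-8288.39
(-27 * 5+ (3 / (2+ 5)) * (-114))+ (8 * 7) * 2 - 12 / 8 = -1027 / 14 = -73.36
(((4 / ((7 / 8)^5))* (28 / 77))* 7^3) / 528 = 32768 / 17787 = 1.84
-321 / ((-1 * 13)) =24.69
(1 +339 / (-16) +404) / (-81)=-2047 / 432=-4.74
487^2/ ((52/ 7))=1660183/ 52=31926.60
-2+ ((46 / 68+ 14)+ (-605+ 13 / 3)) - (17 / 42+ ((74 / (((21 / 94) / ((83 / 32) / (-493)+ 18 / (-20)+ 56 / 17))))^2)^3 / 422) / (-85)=303139683763945105795944783365801370694249909 / 44298817662823453868974080000000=6843064888802.81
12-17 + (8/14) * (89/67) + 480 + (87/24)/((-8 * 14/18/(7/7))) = 14262897/30016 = 475.18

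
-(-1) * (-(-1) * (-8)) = -8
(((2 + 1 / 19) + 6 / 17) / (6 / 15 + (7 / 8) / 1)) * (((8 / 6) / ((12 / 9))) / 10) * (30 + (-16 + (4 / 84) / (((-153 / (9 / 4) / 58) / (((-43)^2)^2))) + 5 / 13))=-95367829966 / 3640533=-26196.12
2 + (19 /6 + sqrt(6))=sqrt(6) + 31 /6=7.62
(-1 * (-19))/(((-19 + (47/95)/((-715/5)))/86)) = -11098945/129081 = -85.98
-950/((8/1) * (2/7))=-3325/8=-415.62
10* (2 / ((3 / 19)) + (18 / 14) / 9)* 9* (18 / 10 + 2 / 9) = 6994 / 3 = 2331.33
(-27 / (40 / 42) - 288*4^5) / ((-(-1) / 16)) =-23595228 / 5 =-4719045.60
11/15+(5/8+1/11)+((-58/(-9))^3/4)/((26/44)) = 478214207/4169880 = 114.68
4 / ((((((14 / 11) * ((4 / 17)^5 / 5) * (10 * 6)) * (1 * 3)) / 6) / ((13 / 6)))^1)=203039551 / 129024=1573.66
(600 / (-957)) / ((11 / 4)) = -0.23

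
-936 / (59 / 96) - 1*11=-90505 / 59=-1533.98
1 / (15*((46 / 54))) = 9 / 115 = 0.08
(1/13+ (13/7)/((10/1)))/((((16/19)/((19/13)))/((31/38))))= 140771/378560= 0.37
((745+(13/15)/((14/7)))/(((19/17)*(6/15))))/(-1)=-20009/12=-1667.42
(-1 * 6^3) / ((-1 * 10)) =108 / 5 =21.60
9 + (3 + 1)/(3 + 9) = 28/3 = 9.33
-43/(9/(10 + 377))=-1849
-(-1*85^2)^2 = -52200625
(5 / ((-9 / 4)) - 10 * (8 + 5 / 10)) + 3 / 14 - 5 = -11593 / 126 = -92.01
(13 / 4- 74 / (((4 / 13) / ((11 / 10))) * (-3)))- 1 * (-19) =3313 / 30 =110.43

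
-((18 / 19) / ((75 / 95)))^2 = -36 / 25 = -1.44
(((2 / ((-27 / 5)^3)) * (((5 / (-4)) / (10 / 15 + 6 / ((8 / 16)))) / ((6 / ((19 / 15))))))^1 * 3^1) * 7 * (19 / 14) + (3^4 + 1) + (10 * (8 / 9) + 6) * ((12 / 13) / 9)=341996027 / 4094064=83.53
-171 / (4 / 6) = -513 / 2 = -256.50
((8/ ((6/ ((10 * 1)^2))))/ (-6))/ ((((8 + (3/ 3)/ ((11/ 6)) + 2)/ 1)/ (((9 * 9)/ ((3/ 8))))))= -13200/ 29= -455.17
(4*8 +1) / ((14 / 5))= 165 / 14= 11.79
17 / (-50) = -17 / 50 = -0.34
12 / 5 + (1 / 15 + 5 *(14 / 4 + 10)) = 2099 / 30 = 69.97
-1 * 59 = -59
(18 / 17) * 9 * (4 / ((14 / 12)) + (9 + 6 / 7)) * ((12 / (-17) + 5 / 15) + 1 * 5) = 1185192 / 2023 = 585.86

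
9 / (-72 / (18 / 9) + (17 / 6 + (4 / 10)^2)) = -1350 / 4951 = -0.27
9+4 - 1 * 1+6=18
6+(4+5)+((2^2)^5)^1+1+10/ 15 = 3122/ 3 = 1040.67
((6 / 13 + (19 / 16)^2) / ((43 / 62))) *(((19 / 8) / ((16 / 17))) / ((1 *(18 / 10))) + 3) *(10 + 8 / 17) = 87149247581 / 700637184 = 124.39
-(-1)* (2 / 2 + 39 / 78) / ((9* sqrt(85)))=sqrt(85) / 510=0.02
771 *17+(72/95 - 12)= 1244097/95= 13095.76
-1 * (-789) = 789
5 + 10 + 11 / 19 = 296 / 19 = 15.58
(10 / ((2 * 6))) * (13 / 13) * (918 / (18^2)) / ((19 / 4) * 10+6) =0.04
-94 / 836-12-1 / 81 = -410521 / 33858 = -12.12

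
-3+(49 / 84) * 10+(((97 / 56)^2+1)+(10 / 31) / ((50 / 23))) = 10181489 / 1458240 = 6.98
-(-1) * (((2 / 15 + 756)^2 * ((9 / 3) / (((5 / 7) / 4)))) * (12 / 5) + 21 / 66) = 23052461.07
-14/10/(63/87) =-29/15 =-1.93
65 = 65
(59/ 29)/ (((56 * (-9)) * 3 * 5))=-59/ 219240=-0.00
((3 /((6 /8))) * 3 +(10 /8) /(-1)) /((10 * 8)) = 43 /320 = 0.13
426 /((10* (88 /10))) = 213 /44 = 4.84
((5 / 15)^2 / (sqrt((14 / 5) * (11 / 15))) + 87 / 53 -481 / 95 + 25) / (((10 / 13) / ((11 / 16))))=13 * sqrt(462) / 4032 + 15536521 / 805600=19.35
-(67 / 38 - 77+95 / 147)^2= -173608055569 / 31203396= -5563.76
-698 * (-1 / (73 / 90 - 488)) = -62820 / 43847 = -1.43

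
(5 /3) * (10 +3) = 65 /3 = 21.67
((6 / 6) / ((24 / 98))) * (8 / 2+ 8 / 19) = 343 / 19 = 18.05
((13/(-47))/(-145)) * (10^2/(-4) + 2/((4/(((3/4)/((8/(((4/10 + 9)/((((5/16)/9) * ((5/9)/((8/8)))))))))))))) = -14027/3407500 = -0.00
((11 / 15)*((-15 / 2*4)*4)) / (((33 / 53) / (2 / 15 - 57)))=361672 / 45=8037.16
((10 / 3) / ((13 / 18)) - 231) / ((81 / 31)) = -86.64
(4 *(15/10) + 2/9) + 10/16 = 6.85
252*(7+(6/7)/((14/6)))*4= 7426.29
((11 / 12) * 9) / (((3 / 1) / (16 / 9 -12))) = -253 / 9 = -28.11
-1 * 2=-2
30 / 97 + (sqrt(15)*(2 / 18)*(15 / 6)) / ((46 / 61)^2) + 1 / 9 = 367 / 873 + 18605*sqrt(15) / 38088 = 2.31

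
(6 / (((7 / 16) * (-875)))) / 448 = -0.00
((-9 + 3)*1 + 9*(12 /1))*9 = 918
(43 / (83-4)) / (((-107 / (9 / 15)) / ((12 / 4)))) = -387 / 42265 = -0.01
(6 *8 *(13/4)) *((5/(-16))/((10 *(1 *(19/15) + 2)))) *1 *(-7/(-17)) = -585/952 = -0.61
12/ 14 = 6/ 7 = 0.86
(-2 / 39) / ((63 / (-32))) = 64 / 2457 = 0.03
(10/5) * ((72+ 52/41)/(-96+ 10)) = -1.70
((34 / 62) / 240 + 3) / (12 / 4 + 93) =0.03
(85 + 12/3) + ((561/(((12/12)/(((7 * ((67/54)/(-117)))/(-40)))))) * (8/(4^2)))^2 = 2534002241809/28385510400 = 89.27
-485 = -485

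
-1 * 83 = -83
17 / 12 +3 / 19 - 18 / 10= -257 / 1140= -0.23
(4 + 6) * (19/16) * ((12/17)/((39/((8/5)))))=76/221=0.34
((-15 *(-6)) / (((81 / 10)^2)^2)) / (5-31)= -50000 / 62178597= -0.00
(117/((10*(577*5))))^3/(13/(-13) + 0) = -0.00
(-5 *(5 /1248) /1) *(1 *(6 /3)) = -25 /624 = -0.04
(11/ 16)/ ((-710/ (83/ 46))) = -913/ 522560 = -0.00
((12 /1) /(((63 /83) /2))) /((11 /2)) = 1328 /231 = 5.75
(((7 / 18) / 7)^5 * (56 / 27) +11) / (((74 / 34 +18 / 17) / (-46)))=-27428735629 / 175375530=-156.40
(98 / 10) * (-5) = -49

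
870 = 870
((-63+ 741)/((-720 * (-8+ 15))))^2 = 12769/705600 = 0.02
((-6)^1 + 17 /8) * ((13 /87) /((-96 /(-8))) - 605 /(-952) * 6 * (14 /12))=-4908757 /283968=-17.29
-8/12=-2/3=-0.67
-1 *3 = -3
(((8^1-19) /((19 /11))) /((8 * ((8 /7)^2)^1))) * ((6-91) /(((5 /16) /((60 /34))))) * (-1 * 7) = -622545 /304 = -2047.85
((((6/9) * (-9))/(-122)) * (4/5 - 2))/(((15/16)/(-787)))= 75552/1525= 49.54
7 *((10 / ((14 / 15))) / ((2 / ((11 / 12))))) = 275 / 8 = 34.38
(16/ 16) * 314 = 314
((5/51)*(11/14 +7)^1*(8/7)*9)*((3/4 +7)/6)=16895/1666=10.14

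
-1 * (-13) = 13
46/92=1/2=0.50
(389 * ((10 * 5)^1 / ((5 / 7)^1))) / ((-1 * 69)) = -394.64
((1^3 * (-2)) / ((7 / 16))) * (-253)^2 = -2048288 / 7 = -292612.57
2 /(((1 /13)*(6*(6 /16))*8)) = 13 /9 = 1.44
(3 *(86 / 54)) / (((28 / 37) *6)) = 1591 / 1512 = 1.05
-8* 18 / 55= -2.62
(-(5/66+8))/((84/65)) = -34645/5544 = -6.25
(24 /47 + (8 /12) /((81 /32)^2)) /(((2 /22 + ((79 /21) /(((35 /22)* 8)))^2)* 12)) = 1501856232800 /5226935054157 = 0.29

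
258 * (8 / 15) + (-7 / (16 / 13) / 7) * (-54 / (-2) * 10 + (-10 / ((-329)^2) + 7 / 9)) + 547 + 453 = 71511262597 / 77933520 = 917.59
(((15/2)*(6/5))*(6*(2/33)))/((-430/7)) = -126/2365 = -0.05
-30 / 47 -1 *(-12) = 534 / 47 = 11.36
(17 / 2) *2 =17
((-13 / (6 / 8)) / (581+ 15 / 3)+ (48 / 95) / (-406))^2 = 273012520036 / 287353860795225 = 0.00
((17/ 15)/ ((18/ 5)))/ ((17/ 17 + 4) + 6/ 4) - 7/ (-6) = 853/ 702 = 1.22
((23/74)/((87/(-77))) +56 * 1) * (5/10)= 358757/12876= 27.86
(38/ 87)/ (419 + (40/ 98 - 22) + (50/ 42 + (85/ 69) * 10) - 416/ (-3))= 21413/ 26943088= 0.00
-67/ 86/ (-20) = 0.04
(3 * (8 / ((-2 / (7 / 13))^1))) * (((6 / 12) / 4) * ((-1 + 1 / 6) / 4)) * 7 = 245 / 208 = 1.18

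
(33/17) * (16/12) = 44/17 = 2.59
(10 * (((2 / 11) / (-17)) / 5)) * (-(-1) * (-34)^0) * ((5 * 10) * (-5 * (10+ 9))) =101.60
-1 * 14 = -14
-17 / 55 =-0.31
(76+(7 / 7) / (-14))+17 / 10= 2717 / 35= 77.63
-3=-3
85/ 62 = 1.37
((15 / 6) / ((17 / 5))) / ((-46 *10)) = -5 / 3128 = -0.00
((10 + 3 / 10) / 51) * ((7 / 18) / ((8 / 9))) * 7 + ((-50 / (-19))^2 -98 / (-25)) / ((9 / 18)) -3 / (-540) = 985996361 / 44186400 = 22.31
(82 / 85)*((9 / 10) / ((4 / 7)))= 1.52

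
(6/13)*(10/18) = 10/39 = 0.26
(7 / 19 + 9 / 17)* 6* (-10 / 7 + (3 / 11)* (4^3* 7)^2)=431384280 / 1463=294862.80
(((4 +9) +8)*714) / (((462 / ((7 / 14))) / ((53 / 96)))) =6307 / 704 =8.96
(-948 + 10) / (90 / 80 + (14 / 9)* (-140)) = 67536 / 15599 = 4.33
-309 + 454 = 145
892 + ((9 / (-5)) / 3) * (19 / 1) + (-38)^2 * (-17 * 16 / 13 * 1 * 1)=-1906601 / 65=-29332.32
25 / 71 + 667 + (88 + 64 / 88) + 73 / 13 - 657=1062966 / 10153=104.69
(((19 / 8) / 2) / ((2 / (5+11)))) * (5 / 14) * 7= 95 / 4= 23.75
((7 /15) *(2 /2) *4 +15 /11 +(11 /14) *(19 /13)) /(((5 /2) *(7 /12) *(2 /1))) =262982 /175175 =1.50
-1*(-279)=279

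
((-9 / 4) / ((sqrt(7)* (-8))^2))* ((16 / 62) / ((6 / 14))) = -3 / 992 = -0.00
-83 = -83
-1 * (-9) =9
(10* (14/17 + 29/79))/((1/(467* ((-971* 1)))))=-7250777430/1343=-5398940.75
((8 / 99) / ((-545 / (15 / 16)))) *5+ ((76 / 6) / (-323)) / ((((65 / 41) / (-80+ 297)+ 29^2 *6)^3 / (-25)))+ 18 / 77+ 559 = 559.23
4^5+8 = 1032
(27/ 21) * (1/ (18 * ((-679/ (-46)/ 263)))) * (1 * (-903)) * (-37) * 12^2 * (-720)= -2993436207360/ 679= -4408595298.03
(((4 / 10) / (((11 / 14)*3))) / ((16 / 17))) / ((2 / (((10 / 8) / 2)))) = 119 / 2112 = 0.06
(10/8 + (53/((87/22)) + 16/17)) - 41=-150305/5916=-25.41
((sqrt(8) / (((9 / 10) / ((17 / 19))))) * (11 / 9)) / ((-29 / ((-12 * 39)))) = 194480 * sqrt(2) / 4959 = 55.46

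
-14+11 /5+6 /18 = -172 /15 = -11.47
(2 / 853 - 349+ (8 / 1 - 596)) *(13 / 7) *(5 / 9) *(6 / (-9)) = 103903670 / 161217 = 644.50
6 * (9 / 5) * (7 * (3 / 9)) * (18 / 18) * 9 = 1134 / 5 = 226.80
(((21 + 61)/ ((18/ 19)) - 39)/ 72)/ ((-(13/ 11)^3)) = -0.40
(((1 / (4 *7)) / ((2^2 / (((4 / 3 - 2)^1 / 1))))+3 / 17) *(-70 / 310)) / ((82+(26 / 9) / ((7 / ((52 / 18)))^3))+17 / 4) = -365318667 / 820247926306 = -0.00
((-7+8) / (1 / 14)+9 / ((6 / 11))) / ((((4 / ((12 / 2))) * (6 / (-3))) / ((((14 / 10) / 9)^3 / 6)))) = -20923 / 1458000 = -0.01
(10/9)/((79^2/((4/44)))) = 0.00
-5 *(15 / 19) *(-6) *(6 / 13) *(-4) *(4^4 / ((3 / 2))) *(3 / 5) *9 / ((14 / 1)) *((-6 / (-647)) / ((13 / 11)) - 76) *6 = 2726501990400 / 2077517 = 1312384.92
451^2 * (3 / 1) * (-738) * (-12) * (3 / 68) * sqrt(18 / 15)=4052968326 * sqrt(30) / 85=261164962.00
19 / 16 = 1.19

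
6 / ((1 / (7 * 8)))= 336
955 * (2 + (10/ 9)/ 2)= 21965/ 9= 2440.56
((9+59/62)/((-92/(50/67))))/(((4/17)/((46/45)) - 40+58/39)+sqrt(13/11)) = 155948091975 * sqrt(143)/31118979102525788+16417788462075/7779744775631447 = 0.00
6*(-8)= -48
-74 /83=-0.89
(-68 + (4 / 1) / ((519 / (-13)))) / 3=-35344 / 1557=-22.70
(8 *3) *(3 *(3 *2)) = 432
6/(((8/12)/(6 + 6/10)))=297/5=59.40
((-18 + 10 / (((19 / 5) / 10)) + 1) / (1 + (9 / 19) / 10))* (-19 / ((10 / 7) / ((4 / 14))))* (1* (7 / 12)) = -7847 / 398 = -19.72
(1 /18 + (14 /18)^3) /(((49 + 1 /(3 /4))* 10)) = 767 /733860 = 0.00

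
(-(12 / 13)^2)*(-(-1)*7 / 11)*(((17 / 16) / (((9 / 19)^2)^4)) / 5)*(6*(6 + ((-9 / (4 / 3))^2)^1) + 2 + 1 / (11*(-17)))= -55377675615956183 / 3912277323240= -14154.84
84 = 84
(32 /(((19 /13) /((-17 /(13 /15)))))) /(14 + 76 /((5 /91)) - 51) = -40800 /127889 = -0.32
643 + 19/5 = 3234/5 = 646.80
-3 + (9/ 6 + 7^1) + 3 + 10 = 37/ 2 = 18.50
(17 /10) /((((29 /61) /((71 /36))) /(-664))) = -6111041 /1305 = -4682.79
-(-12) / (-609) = -4 / 203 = -0.02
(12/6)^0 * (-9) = -9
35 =35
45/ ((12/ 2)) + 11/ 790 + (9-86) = -27447/ 395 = -69.49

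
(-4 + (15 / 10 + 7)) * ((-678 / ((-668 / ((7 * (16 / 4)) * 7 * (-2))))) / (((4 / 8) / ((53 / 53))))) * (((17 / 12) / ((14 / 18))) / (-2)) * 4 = 2178414 / 167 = 13044.40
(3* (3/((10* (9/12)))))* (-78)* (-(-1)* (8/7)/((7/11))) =-41184/245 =-168.10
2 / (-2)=-1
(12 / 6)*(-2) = -4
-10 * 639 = -6390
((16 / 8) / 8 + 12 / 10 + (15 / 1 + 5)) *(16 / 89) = 1716 / 445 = 3.86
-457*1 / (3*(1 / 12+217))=-1828 / 2605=-0.70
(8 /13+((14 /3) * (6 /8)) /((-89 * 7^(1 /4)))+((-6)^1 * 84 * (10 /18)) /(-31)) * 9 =34992 /403 - 9 * 7^(3 /4) /178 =86.61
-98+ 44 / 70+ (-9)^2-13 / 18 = -10769 / 630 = -17.09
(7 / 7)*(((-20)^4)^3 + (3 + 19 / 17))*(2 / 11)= 139264000000000140 / 187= 744727272727273.48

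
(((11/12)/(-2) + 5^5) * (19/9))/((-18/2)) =-1424791/1944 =-732.92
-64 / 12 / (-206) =8 / 309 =0.03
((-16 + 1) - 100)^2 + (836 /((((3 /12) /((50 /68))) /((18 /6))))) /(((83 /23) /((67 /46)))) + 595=23700920 /1411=16797.25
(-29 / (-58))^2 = 0.25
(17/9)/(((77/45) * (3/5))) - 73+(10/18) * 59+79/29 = -716624/20097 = -35.66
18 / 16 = 9 / 8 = 1.12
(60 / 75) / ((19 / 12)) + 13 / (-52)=97 / 380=0.26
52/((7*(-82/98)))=-364/41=-8.88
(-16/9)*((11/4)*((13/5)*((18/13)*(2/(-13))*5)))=176/13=13.54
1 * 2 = 2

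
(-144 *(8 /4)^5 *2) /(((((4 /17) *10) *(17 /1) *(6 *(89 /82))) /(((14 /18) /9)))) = -36736 /12015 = -3.06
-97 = -97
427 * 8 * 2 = 6832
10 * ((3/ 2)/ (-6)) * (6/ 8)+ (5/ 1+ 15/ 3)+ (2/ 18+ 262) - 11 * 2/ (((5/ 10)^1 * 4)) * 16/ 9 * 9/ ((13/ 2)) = 227597/ 936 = 243.16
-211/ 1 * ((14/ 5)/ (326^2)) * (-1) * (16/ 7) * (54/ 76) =22788/ 2524055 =0.01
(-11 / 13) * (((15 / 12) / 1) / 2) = -55 / 104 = -0.53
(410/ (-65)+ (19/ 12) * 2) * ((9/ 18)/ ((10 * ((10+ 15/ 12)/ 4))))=-98/ 1755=-0.06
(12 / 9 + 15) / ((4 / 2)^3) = 49 / 24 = 2.04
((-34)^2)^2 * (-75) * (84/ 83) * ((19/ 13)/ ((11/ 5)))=-67385381.75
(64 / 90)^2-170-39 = -422201 / 2025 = -208.49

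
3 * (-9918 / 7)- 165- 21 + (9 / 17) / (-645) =-113509701 / 25585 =-4436.57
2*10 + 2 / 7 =142 / 7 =20.29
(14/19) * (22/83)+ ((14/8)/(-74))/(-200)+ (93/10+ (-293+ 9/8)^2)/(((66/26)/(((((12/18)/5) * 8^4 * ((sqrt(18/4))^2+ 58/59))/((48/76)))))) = 260330942344664332781/1635919243200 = 159134348.12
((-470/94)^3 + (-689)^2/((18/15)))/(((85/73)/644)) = 11155265926/51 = 218730704.43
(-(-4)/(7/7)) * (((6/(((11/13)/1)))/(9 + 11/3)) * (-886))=-1983.96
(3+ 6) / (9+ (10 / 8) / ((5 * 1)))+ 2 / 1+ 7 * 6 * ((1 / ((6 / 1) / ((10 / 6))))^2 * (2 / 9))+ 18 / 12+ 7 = 219257 / 17982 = 12.19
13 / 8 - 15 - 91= -104.38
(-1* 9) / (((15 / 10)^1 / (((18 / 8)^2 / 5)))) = -243 / 40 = -6.08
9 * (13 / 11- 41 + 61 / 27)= -11155 / 33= -338.03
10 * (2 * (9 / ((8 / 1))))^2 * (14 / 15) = 189 / 4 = 47.25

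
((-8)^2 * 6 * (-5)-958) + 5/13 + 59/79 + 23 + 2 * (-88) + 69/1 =-3040812/1027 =-2960.87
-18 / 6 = -3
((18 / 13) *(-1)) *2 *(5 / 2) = -90 / 13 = -6.92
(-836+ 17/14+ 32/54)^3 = -31352719224953125/54010152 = -580496778.18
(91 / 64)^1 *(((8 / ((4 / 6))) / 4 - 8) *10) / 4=-2275 / 128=-17.77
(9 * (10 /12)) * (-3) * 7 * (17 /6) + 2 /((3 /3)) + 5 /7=-12419 /28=-443.54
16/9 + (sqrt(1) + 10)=115/9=12.78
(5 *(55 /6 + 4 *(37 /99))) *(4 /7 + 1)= 10555 /126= 83.77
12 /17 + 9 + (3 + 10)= 386 /17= 22.71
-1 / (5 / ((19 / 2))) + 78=761 / 10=76.10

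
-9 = -9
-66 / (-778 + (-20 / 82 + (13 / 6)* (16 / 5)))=20295 / 237178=0.09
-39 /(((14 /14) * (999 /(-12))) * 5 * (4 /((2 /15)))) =26 /8325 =0.00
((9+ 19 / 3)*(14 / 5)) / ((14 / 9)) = 138 / 5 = 27.60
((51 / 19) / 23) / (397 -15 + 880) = 51 / 551494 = 0.00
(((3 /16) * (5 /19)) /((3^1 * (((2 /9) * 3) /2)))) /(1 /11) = 0.54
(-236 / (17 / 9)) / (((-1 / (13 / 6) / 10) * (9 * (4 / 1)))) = 3835 / 51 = 75.20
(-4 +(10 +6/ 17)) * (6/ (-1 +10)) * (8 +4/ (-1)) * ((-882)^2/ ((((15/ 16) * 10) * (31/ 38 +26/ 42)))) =476761614336/ 486625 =979731.03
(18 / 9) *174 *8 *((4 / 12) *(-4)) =-3712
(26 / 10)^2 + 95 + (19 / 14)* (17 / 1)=43691 / 350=124.83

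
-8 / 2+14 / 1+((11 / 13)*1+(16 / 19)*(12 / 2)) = 3927 / 247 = 15.90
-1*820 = -820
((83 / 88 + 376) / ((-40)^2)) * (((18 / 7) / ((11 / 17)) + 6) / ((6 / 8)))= 66342 / 21175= 3.13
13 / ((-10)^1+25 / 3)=-39 / 5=-7.80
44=44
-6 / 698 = -0.01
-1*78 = -78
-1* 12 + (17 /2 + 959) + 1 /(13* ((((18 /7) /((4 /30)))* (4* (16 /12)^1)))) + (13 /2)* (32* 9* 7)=131596927 /9360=14059.50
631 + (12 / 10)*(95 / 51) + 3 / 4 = 43111 / 68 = 633.99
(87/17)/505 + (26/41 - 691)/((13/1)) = -242952054/4575805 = -53.09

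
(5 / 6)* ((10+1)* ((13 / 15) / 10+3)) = 5093 / 180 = 28.29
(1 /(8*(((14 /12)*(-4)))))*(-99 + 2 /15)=1483 /560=2.65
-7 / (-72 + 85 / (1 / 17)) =-7 / 1373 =-0.01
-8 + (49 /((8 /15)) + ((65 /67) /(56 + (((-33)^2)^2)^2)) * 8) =83.88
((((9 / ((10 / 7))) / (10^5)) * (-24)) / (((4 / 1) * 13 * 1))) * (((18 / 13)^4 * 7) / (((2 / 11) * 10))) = -95482233 / 232058125000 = -0.00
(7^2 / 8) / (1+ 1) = 49 / 16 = 3.06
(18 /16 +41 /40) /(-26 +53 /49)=-2107 /24420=-0.09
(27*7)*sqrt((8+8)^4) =48384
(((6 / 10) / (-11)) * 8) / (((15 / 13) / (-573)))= 59592 / 275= 216.70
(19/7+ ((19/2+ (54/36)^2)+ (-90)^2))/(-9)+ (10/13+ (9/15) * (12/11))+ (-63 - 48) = -20243891/20020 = -1011.18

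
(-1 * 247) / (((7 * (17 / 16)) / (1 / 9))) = -3952 / 1071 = -3.69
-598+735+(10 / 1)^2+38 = 275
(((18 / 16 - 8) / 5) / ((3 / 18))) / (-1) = 33 / 4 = 8.25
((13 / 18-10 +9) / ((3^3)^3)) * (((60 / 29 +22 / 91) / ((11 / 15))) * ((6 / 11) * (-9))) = 152450 / 698350653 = 0.00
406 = 406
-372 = -372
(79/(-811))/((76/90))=-3555/30818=-0.12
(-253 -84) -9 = -346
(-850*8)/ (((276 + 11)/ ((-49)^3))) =114287600/ 41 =2787502.44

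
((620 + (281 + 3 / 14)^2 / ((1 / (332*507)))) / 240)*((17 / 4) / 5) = 11088321839773 / 235200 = 47144225.51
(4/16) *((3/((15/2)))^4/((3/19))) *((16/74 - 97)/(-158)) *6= 272156/1826875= 0.15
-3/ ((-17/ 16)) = 48/ 17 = 2.82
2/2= 1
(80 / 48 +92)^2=8773.44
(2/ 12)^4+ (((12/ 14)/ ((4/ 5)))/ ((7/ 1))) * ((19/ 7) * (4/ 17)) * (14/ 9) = 164993/ 1079568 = 0.15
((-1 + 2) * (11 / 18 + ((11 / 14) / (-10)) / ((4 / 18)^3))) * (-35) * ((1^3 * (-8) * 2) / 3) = -66011 / 54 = -1222.43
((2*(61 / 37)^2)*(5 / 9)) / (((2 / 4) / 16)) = 1190720 / 12321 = 96.64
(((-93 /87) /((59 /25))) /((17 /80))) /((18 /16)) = -496000 /261783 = -1.89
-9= -9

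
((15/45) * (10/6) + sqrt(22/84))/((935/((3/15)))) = 0.00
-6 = -6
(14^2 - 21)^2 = 30625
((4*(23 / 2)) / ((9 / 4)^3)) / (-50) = -1472 / 18225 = -0.08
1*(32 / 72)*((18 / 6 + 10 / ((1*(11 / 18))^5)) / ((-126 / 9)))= -12919222 / 3382071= -3.82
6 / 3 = 2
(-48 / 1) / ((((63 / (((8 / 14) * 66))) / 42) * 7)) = -8448 / 49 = -172.41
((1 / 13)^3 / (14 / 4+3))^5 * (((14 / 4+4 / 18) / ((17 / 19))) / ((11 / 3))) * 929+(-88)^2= 82564860544171746989154965456 / 10661784677708128485167361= 7744.00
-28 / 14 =-2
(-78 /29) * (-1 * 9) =702 /29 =24.21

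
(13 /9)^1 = 13 /9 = 1.44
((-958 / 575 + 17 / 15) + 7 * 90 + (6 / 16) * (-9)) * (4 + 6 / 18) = 112320949 / 41400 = 2713.07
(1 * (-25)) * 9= -225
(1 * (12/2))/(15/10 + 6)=4/5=0.80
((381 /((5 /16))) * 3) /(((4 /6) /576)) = 15800832 /5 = 3160166.40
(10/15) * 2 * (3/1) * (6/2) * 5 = 60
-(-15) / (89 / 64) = 960 / 89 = 10.79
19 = 19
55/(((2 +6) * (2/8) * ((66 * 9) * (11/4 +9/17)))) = 85/6021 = 0.01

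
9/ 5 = 1.80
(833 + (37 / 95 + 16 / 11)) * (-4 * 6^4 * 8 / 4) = -8655662.79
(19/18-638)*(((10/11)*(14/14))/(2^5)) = -57325/3168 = -18.10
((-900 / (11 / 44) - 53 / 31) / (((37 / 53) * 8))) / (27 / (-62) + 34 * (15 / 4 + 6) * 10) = -5917609 / 30414444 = -0.19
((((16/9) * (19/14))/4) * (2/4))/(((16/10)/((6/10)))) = 19/168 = 0.11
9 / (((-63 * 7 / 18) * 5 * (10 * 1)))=-9 / 1225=-0.01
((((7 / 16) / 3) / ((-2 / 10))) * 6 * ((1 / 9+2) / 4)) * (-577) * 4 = 383705 / 72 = 5329.24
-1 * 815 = -815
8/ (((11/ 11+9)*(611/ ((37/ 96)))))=37/ 73320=0.00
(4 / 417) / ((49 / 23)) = 92 / 20433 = 0.00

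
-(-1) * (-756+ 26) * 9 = -6570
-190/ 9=-21.11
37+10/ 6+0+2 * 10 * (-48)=-2764/ 3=-921.33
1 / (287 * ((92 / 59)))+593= 15657631 / 26404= 593.00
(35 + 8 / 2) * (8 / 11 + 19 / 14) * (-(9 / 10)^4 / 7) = -82137159 / 10780000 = -7.62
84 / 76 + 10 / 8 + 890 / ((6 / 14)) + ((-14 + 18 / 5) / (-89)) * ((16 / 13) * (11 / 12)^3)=1898539241 / 913140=2079.13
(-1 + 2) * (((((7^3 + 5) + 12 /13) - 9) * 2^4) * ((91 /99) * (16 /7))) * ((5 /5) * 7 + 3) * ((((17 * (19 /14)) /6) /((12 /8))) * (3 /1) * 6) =5272702.34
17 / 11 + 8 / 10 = 129 / 55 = 2.35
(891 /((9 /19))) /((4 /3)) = 5643 /4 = 1410.75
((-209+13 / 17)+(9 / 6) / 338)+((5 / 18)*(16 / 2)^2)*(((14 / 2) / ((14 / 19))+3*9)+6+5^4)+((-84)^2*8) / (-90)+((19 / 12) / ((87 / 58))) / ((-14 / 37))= 19961377207 / 1809990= 11028.45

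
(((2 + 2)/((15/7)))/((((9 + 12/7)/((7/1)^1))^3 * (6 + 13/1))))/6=1647086/360703125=0.00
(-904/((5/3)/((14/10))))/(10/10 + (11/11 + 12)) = -1356/25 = -54.24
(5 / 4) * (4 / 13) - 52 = -671 / 13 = -51.62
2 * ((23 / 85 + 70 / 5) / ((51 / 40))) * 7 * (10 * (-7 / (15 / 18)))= -3803968 / 289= -13162.52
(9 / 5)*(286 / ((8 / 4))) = 1287 / 5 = 257.40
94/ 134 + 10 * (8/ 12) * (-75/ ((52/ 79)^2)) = -52236603/ 45292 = -1153.33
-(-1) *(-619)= -619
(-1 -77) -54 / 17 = -1380 / 17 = -81.18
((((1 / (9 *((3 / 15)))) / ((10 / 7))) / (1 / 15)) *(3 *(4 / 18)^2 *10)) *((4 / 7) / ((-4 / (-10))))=1000 / 81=12.35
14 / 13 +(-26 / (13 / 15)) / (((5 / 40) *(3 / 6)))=-6226 / 13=-478.92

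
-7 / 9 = -0.78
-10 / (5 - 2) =-10 / 3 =-3.33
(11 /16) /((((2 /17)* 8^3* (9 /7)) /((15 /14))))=935 /98304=0.01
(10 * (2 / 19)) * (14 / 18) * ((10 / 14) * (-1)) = -100 / 171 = -0.58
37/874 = 0.04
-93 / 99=-31 / 33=-0.94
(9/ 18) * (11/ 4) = 1.38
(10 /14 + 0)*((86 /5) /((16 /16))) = 86 /7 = 12.29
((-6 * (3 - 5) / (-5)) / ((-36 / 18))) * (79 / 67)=474 / 335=1.41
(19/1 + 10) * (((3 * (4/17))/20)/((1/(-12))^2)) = 12528/85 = 147.39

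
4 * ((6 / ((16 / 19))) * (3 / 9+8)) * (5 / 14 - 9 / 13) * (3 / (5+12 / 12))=-28975 / 728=-39.80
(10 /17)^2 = 100 /289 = 0.35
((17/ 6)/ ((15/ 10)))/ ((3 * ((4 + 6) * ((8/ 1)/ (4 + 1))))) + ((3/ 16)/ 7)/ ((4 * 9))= 485/ 12096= 0.04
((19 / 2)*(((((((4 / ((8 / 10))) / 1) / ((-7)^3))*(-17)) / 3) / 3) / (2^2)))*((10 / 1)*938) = 613.41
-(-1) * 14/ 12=7/ 6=1.17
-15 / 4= -3.75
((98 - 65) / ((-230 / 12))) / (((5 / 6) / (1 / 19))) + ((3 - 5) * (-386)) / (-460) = -19523 / 10925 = -1.79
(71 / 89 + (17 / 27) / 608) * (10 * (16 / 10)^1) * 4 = 51.12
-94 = -94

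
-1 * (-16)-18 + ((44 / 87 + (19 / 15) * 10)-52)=-1184 / 29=-40.83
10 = 10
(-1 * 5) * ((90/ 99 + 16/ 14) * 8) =-6320/ 77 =-82.08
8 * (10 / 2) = 40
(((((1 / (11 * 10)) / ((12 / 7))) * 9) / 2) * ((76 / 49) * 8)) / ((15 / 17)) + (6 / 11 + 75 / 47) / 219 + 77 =510840976 / 6604675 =77.35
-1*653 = -653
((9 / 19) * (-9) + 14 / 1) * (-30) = -5550 / 19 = -292.11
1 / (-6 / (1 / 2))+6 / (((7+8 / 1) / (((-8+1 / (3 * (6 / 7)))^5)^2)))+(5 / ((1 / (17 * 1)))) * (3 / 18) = 2329194173273592215569 / 8926168066560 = 260939986.33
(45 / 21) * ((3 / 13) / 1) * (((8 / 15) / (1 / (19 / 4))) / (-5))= -114 / 455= -0.25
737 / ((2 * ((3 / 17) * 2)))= 12529 / 12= 1044.08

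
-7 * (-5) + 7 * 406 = 2877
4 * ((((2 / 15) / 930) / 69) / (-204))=-1 / 24545025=-0.00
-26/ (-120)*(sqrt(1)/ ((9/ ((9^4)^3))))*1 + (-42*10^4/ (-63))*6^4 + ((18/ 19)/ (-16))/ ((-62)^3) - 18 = 1233104512452177501/ 181129280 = 6807869563.95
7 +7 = 14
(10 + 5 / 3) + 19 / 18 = 12.72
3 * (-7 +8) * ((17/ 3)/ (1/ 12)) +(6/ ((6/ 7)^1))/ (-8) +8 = 1689/ 8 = 211.12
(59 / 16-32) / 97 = -453 / 1552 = -0.29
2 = 2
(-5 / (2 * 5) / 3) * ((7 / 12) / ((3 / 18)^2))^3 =-3087 / 2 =-1543.50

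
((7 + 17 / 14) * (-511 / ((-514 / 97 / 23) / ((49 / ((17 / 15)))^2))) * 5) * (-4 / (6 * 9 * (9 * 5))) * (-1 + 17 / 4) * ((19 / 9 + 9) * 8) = -1461489810462500 / 18048339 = -80976416.19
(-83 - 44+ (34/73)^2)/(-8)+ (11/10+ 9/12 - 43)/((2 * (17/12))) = 4799091/3623720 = 1.32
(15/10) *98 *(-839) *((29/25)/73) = -3576657/1825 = -1959.81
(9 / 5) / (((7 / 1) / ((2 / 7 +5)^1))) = 333 / 245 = 1.36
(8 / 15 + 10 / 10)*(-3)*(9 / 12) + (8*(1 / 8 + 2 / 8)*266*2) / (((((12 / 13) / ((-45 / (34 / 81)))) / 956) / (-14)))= 843487116027 / 340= 2480844458.90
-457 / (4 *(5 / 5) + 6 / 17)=-7769 / 74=-104.99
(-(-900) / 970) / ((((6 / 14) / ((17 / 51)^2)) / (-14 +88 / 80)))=-301 / 97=-3.10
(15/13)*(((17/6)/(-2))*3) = -255/52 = -4.90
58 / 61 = 0.95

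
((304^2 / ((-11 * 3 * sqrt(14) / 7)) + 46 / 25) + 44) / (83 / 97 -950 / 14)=-389067 / 568675 + 15687616 * sqrt(14) / 750651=77.51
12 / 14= 6 / 7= 0.86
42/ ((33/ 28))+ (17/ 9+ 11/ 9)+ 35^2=125111/ 99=1263.75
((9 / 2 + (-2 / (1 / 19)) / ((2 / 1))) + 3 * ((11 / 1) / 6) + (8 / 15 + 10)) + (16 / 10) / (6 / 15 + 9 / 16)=3691 / 1155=3.20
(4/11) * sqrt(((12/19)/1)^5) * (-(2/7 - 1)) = 5760 * sqrt(57)/528143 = 0.08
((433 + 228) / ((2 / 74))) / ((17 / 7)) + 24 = 171607 / 17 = 10094.53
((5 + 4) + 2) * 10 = 110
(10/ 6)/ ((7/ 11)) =55/ 21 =2.62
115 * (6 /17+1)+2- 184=-449 /17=-26.41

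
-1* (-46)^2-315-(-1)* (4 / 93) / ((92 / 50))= -5199859 / 2139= -2430.98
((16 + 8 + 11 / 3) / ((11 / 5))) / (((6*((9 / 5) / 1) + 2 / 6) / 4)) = 8300 / 1837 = 4.52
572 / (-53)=-572 / 53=-10.79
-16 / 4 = -4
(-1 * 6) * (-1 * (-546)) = -3276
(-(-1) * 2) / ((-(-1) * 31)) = 2 / 31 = 0.06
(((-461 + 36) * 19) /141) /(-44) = 8075 /6204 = 1.30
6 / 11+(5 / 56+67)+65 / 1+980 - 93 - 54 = 965.63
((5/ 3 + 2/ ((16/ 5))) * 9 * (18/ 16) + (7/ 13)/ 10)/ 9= 96749/ 37440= 2.58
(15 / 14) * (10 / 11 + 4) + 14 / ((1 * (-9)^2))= 33883 / 6237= 5.43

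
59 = 59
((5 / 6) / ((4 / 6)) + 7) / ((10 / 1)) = 33 / 40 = 0.82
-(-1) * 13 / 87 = 13 / 87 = 0.15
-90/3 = -30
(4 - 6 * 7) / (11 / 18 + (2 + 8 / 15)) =-3420 / 283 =-12.08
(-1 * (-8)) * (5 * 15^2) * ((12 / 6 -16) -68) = -738000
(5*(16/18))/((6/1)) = 20/27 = 0.74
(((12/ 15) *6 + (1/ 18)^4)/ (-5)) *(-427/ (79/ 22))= 11833758013/ 103663800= 114.16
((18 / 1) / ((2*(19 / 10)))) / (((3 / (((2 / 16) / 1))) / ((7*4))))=105 / 19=5.53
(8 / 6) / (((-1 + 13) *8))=1 / 72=0.01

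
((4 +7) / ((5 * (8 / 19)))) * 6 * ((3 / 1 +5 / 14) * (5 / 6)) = 9823 / 112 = 87.71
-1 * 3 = -3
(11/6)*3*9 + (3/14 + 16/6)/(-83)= 86218/1743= 49.47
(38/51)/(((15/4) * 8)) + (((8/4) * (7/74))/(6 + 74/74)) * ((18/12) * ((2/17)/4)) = 2947/113220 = 0.03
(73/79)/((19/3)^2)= 657/28519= 0.02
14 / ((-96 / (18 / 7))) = -3 / 8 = -0.38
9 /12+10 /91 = 313 /364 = 0.86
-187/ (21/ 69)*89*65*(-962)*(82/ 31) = 1962735285940/ 217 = 9044863068.85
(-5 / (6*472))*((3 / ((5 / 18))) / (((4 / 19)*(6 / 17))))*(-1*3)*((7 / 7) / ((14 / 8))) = 2907 / 6608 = 0.44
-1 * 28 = -28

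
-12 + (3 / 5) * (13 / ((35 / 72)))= 708 / 175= 4.05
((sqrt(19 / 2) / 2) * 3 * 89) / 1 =267 * sqrt(38) / 4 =411.47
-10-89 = -99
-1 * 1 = -1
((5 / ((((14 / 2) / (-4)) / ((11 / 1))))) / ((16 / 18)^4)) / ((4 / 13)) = -4691115 / 28672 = -163.61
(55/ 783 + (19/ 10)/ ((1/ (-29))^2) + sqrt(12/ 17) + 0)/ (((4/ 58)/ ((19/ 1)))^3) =167284151* sqrt(51)/ 68 + 72175075748833/ 2160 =33431955270.63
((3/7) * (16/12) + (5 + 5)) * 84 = 888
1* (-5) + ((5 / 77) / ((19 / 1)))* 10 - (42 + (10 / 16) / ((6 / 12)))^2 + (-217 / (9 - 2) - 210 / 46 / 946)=-1906.53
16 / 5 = 3.20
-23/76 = -0.30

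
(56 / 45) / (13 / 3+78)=56 / 3705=0.02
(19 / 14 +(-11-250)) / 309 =-3635 / 4326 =-0.84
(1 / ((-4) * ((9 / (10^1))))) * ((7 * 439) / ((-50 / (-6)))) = -3073 / 30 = -102.43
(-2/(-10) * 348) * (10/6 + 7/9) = 2552/15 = 170.13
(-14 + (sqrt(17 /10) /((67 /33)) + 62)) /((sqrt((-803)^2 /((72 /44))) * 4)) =0.02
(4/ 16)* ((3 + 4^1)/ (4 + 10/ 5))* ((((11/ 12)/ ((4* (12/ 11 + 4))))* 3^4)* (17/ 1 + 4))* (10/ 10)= 22869/ 1024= 22.33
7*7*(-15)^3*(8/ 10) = -132300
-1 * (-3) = 3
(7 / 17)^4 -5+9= 336485 / 83521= 4.03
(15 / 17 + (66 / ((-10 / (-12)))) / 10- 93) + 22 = -26434 / 425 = -62.20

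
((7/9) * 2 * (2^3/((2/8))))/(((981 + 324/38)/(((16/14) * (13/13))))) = 9728/169209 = 0.06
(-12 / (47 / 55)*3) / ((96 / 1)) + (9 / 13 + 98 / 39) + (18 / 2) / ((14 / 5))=613895 / 102648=5.98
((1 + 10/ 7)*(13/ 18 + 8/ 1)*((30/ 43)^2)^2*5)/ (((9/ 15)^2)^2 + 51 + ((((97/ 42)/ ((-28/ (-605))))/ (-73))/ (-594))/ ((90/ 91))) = 639162778500000000/ 1302370424291931023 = 0.49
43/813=0.05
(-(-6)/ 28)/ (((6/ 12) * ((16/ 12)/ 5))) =45/ 28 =1.61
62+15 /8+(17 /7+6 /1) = 4049 /56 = 72.30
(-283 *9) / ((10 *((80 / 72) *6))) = -7641 / 200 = -38.20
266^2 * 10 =707560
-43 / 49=-0.88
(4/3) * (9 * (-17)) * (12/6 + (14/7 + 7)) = -2244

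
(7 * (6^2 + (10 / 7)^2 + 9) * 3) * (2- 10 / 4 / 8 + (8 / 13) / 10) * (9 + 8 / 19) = 450306183 / 27664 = 16277.70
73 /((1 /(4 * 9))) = 2628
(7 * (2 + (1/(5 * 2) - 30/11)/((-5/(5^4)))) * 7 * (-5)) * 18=-16028145/11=-1457104.09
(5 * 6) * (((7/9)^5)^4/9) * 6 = 1595845325952240020/12157665459056928801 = 0.13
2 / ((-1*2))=-1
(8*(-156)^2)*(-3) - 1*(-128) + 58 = -583878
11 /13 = 0.85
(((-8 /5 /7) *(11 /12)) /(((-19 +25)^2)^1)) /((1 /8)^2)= -352 /945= -0.37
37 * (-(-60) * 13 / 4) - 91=7124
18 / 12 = 3 / 2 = 1.50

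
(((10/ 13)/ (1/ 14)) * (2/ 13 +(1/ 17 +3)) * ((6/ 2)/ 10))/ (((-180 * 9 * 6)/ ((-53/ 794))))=26341/ 369548244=0.00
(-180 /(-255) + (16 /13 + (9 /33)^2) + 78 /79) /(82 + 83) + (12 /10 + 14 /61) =30781596173 /21262705035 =1.45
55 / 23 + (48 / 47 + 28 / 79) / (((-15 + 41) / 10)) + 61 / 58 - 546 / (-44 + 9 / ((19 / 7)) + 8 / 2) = 846262240673 / 44880419662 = 18.86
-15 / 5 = -3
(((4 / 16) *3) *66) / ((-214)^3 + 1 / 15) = -1485 / 294010318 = -0.00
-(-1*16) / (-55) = -16 / 55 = -0.29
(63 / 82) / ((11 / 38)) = 1197 / 451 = 2.65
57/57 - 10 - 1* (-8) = -1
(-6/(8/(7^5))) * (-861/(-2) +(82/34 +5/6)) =-371787647/68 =-5467465.40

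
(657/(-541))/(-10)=657/5410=0.12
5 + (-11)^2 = 126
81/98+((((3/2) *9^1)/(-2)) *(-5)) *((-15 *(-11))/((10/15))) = 3274749/392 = 8353.95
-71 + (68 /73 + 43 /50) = -252611 /3650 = -69.21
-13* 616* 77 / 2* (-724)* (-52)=-11607179584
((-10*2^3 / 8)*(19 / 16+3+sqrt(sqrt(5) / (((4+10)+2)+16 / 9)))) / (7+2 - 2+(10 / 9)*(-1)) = -3015 / 424 - 27*sqrt(2)*5^(3 / 4) / 212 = -7.71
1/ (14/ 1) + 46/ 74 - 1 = -159/ 518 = -0.31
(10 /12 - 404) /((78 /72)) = -4838 /13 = -372.15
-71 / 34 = -2.09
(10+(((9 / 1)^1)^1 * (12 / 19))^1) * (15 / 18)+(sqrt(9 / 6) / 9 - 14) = -53 / 57+sqrt(6) / 18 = -0.79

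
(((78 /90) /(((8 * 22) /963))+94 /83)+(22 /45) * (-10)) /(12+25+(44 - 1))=647951 /52588800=0.01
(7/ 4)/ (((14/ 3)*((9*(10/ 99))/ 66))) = 1089/ 40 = 27.22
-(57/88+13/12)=-457/264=-1.73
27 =27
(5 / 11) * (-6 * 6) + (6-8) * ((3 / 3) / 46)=-4151 / 253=-16.41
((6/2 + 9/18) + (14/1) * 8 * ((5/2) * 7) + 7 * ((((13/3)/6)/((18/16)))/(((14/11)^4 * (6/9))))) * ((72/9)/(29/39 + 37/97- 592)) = -183679934581/6900309360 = -26.62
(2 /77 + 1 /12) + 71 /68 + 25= 205409 /7854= 26.15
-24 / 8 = -3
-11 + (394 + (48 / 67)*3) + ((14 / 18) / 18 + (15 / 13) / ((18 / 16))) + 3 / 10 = 136346194 / 352755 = 386.52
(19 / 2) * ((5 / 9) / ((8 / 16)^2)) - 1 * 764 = -6686 / 9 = -742.89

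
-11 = -11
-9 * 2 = -18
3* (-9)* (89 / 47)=-51.13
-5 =-5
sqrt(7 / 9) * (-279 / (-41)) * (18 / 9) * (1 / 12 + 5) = 1891 * sqrt(7) / 82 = 61.01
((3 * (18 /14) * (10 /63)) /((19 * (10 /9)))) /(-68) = -27 /63308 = -0.00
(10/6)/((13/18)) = 30/13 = 2.31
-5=-5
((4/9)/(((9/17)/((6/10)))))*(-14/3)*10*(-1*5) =9520/81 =117.53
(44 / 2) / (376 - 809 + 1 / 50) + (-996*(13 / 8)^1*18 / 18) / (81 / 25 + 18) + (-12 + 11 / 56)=-18895260953 / 214584888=-88.05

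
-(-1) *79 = 79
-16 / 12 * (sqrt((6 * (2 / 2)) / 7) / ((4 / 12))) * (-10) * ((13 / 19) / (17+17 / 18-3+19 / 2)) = 1.04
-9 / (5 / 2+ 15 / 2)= -9 / 10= -0.90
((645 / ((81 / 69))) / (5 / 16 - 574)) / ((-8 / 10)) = 98900 / 82611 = 1.20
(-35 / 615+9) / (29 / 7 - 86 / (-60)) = 77000 / 48011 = 1.60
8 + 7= 15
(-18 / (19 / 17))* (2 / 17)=-36 / 19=-1.89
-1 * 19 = -19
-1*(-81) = 81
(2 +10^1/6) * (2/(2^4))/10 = 11/240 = 0.05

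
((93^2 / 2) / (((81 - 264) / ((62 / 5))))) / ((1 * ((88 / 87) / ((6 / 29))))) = -804357 / 13420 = -59.94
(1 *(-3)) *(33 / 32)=-99 / 32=-3.09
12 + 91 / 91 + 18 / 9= 15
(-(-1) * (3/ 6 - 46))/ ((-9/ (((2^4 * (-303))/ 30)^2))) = 29705312/ 225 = 132023.61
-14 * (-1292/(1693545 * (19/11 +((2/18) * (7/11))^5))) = 4095597148236/662345795386405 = 0.01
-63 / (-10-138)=63 / 148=0.43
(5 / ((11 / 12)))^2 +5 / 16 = 58205 / 1936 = 30.06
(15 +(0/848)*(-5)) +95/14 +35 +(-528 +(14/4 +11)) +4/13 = -41533/91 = -456.41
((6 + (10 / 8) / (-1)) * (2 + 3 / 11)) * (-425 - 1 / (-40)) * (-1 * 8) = 1614905 / 44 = 36702.39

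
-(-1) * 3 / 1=3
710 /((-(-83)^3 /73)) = 51830 /571787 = 0.09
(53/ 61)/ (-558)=-53/ 34038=-0.00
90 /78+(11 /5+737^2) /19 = 28589.11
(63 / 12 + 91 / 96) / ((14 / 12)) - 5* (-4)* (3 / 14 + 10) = 23475 / 112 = 209.60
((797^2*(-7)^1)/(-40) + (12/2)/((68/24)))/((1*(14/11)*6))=831504421/57120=14557.15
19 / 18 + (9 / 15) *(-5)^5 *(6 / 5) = -40481 / 18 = -2248.94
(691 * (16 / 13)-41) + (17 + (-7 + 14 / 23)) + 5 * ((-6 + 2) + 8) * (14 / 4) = 266131 / 299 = 890.07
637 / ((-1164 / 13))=-7.11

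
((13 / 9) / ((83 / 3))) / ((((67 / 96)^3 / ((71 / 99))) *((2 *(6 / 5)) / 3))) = 37806080 / 274596619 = 0.14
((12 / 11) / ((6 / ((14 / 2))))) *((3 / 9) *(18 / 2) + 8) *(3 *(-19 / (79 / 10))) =-7980 / 79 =-101.01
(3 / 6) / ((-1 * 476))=-1 / 952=-0.00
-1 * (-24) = 24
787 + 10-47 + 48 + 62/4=1627/2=813.50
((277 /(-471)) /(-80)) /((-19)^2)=277 /13602480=0.00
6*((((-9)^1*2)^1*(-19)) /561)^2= 77976 /34969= 2.23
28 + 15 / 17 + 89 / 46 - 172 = -110405 / 782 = -141.18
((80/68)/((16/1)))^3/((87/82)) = 5125/13677792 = 0.00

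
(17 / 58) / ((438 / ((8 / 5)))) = 34 / 31755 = 0.00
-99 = -99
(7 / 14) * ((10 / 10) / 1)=1 / 2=0.50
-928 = -928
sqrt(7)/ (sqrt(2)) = sqrt(14)/ 2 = 1.87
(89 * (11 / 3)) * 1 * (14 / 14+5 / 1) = 1958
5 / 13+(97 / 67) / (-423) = 140444 / 368433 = 0.38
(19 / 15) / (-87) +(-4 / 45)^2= -0.01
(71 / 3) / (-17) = -1.39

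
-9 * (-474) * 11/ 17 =46926/ 17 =2760.35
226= 226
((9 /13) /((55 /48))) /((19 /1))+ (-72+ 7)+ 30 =-475043 /13585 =-34.97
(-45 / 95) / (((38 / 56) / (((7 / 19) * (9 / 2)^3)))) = -321489 / 13718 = -23.44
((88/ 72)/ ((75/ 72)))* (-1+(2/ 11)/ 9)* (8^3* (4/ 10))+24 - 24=-794624/ 3375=-235.44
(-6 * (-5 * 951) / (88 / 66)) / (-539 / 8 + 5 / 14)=-44380 / 139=-319.28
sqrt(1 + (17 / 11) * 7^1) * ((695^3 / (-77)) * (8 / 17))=-2685619000 * sqrt(1430) / 14399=-7053100.75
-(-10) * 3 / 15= 2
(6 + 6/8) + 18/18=31/4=7.75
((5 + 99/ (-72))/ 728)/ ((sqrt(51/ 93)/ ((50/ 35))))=145 * sqrt(527)/ 346528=0.01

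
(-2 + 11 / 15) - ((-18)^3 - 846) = 100151 / 15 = 6676.73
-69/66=-23/22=-1.05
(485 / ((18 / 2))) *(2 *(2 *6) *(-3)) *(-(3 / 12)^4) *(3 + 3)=1455 / 16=90.94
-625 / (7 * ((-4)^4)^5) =-625 / 7696581394432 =-0.00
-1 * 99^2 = -9801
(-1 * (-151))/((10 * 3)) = 151/30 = 5.03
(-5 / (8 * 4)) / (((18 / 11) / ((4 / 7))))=-55 / 1008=-0.05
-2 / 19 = -0.11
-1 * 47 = -47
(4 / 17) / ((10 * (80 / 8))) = 1 / 425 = 0.00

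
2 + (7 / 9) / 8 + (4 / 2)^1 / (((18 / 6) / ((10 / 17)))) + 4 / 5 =20131 / 6120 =3.29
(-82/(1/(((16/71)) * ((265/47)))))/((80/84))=-365064/3337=-109.40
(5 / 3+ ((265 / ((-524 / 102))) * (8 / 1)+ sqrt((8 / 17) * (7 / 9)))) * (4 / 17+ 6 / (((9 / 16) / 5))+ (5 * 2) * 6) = -935552800 / 20043+ 11584 * sqrt(238) / 2601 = -46608.58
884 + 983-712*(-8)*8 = 47435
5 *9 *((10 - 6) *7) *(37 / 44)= 11655 / 11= 1059.55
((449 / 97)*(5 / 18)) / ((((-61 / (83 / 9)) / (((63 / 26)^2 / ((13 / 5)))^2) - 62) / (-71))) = 64323545414625 / 44598813538196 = 1.44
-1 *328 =-328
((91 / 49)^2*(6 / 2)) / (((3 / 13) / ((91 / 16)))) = 28561 / 112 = 255.01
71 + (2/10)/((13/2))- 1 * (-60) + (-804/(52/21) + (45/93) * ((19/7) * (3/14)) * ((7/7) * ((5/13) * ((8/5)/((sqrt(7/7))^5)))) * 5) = -192.80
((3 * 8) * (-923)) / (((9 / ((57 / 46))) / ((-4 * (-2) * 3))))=-1683552 / 23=-73197.91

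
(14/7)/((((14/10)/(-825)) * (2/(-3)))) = 1767.86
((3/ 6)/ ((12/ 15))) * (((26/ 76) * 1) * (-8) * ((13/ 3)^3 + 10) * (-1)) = 160355/ 1026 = 156.29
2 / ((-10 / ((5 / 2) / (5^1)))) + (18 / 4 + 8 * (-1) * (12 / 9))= -94 / 15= -6.27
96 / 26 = 48 / 13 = 3.69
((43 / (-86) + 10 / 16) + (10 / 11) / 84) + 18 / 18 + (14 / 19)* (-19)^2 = 493667 / 1848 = 267.14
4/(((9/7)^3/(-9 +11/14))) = -11270/729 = -15.46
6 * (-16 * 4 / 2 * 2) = -384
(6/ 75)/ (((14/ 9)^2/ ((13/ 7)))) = 1053/ 17150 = 0.06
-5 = -5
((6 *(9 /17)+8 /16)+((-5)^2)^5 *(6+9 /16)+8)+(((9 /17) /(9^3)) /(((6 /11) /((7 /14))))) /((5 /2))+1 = 64086926.74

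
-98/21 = -14/3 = -4.67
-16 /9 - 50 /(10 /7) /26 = -731 /234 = -3.12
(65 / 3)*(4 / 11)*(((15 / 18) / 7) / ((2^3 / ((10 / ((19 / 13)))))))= 21125 / 26334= 0.80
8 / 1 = 8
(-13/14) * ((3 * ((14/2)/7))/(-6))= 13/28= 0.46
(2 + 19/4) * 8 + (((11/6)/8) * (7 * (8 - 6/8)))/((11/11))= 12601/192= 65.63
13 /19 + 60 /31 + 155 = 92838 /589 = 157.62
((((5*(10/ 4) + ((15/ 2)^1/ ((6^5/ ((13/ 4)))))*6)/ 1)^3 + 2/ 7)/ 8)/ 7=566984784928007/ 16181071183872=35.04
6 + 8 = 14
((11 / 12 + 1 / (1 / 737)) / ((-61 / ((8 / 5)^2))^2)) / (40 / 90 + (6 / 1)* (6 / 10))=388608 / 1209325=0.32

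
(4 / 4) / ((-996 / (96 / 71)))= -8 / 5893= -0.00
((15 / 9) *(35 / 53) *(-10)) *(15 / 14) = -625 / 53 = -11.79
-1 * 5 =-5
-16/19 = -0.84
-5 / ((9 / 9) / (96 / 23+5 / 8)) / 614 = -4415 / 112976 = -0.04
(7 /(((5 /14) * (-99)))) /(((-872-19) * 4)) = 49 /882090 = 0.00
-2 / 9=-0.22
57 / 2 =28.50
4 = 4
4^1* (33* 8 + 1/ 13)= 13732/ 13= 1056.31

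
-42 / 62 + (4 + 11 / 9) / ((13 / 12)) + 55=71504 / 1209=59.14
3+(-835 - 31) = -863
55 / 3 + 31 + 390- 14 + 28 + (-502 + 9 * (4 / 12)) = -137 / 3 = -45.67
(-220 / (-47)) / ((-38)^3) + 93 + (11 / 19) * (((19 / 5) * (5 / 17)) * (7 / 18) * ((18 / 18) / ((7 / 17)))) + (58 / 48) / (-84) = 20276276101 / 216634656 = 93.60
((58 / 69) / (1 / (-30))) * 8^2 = -37120 / 23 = -1613.91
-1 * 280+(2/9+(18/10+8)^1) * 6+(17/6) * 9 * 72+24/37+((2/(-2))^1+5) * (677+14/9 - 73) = 6724942/1665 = 4039.00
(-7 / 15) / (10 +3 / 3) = -7 / 165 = -0.04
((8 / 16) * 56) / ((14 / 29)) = 58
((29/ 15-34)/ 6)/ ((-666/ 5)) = 13/ 324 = 0.04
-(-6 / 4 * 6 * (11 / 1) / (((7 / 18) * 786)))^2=-88209 / 840889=-0.10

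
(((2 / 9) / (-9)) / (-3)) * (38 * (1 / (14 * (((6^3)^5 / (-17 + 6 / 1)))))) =-209 / 399892329381888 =-0.00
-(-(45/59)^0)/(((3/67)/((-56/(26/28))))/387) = -521239.38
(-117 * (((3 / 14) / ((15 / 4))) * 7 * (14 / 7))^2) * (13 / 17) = -24336 / 425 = -57.26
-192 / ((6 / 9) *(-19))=288 / 19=15.16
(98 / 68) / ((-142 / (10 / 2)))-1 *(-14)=67347 / 4828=13.95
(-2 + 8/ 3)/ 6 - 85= -764/ 9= -84.89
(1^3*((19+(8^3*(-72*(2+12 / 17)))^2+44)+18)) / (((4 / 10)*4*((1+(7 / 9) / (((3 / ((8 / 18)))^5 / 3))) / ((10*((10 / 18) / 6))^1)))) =5757138660.22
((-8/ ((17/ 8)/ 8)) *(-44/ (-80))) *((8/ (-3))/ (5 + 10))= 11264/ 3825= 2.94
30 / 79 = 0.38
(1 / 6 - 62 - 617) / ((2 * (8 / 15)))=-20365 / 32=-636.41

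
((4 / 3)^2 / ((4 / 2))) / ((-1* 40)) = -0.02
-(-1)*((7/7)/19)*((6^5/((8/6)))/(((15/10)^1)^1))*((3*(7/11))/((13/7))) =571536/2717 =210.36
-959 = -959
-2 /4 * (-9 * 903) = 8127 /2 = 4063.50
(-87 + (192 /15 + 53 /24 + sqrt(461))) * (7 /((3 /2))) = -60473 /180 + 14 * sqrt(461) /3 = -235.76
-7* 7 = -49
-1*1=-1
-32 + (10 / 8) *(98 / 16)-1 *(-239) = 6869 / 32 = 214.66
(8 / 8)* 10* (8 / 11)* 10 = 800 / 11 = 72.73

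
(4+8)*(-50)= -600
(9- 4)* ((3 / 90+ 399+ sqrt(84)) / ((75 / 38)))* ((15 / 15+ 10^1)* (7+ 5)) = 3344* sqrt(21) / 5+ 10007756 / 75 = 136501.57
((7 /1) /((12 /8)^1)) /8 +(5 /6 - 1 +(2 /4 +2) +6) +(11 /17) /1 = 1951 /204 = 9.56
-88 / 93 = -0.95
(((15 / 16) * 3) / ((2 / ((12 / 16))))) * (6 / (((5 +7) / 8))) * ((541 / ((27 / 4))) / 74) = 2705 / 592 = 4.57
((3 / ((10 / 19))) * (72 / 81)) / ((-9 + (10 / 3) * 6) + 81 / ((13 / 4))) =988 / 7005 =0.14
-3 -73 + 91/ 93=-6977/ 93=-75.02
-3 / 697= -0.00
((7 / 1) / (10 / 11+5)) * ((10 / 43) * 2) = 308 / 559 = 0.55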